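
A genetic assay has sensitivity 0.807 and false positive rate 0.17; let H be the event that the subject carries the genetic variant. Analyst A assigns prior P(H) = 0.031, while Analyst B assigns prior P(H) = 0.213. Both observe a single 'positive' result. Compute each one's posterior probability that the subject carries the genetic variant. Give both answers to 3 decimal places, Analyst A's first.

Analyst A: 0.132; Analyst B: 0.562

P('+'|H) = 0.807, P('+'|¬H) = 0.17.
Analyst A: numerator 0.807·0.031 = 0.025017; evidence = 0.025017+0.17·0.969 = 0.18975; posterior = 0.132.
Analyst B: numerator 0.807·0.213 = 0.17189; evidence = 0.17189+0.17·0.787 = 0.30568; posterior = 0.562.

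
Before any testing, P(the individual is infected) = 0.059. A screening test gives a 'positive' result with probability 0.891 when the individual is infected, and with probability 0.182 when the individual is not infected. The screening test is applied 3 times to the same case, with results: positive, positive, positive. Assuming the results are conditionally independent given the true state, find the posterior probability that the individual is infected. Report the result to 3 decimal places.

Posterior P(H) ≈ 0.880

Let H be the event that the individual is infected; start with P(H) = 0.059. P('positive'|H) = 0.891, P('positive'|¬H) = 0.182.
Update on result 1 ('positive'): P(H) ← 0.891·0.0590 / (0.891·0.0590 + 0.182·0.9410) = 0.052569/0.22383 = 0.2349.
Update on result 2 ('positive'): P(H) ← 0.891·0.2349 / (0.891·0.2349 + 0.182·0.7651) = 0.20926/0.34852 = 0.6004.
Update on result 3 ('positive'): P(H) ← 0.891·0.6004 / (0.891·0.6004 + 0.182·0.3996) = 0.53499/0.60771 = 0.8803.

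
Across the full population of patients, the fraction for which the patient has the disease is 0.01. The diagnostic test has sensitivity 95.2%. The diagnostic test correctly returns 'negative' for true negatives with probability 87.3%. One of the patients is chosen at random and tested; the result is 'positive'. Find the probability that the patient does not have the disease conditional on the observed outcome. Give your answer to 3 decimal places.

Let H be the event that the patient has the disease. P(H) = 0.01, so P(¬H) = 0.99. With E the 'positive' result, P(E|H) = 0.952 and P(E|¬H) = 0.127.
P(E) = 0.952·0.01 + 0.127·0.99 = 0.0095200 + 0.12573 = 0.13525.
By Bayes' theorem, P(H|E) = 0.0095200 / 0.13525 = 0.070. Hence P(¬H|E) = 1 − 0.070 = 0.930.

P(¬H | E) ≈ 0.930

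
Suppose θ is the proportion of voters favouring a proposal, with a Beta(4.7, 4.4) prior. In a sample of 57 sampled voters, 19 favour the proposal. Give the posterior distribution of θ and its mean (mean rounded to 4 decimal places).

Posterior: Beta(23.7, 42.4); mean ≈ 0.3585

The binomial likelihood is conjugate to the Beta prior: with 19 successes and 38 failures, the posterior is Beta(4.7+19, 4.4+38) = Beta(23.7, 42.4).
E[θ | data] = 23.7/(23.7+42.4) = 0.3585.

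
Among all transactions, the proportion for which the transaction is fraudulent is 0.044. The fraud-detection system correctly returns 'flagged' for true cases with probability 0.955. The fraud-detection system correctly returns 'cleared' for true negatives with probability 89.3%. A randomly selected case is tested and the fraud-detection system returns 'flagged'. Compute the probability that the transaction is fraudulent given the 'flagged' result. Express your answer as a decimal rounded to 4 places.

Let H be the event that the transaction is fraudulent. P(H) = 0.044, so P(¬H) = 0.956. With E the 'flagged' result, P(E|H) = 0.955 and P(E|¬H) = 0.107.
P(E) = 0.955·0.044 + 0.107·0.956 = 0.042020 + 0.10229 = 0.14431.
By Bayes' theorem, P(H|E) = 0.042020 / 0.14431 = 0.2912.

P(H | E) ≈ 0.2912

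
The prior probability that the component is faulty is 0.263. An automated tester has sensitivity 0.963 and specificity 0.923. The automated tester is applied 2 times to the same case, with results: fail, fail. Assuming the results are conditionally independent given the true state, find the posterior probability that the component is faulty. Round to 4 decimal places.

Posterior P(H) ≈ 0.9824

Let H be the event that the component is faulty; start with P(H) = 0.263. P('fail'|H) = 0.963, P('fail'|¬H) = 0.077.
Update on result 1 ('fail'): P(H) ← 0.963·0.2630 / (0.963·0.2630 + 0.077·0.7370) = 0.25327/0.31002 = 0.8169.
Update on result 2 ('fail'): P(H) ← 0.963·0.8169 / (0.963·0.8169 + 0.077·0.1831) = 0.78672/0.80082 = 0.9824.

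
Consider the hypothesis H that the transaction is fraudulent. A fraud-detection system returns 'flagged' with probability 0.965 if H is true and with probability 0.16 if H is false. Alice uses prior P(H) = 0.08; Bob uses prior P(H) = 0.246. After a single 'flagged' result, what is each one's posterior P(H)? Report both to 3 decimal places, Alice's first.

The likelihood ratio for a 'flagged' result is 0.965/0.16 = 6.0312.
Alice: prior odds 0.08/0.92 = 0.086957; posterior odds 0.52446; posterior probability 0.344.
Bob: prior odds 0.246/0.754 = 0.32626; posterior odds 1.9678; posterior probability 0.663.

Alice: 0.344; Bob: 0.663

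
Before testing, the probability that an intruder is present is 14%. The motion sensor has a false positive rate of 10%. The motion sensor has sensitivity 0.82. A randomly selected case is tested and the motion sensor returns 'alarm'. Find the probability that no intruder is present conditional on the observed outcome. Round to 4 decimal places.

P(¬H | E) ≈ 0.4283

Let H be the event that an intruder is present. P(H) = 0.14, so P(¬H) = 0.86. With E the 'alarm' result, P(E|H) = 0.82 and P(E|¬H) = 0.1.
P(E) = 0.82·0.14 + 0.1·0.86 = 0.11480 + 0.086000 = 0.20080.
By Bayes' theorem, P(H|E) = 0.11480 / 0.20080 = 0.5717. Hence P(¬H|E) = 1 − 0.5717 = 0.4283.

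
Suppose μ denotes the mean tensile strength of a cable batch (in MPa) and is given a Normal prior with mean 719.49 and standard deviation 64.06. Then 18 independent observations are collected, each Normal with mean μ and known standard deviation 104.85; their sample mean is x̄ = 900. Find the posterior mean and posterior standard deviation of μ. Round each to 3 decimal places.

Posterior mean ≈ 876.615; posterior SD ≈ 23.057

Prior precision 1/τ₀² = 1/64.06² = 0.00024368; data precision n/σ² = 18/104.85² = 0.00163733.
Posterior precision = 0.00024368 + 0.00163733 = 0.00188101, giving posterior SD = 1/√0.00188101 = 23.057.
Posterior mean = (0.00024368·719.49 + 0.00163733·900) / 0.00188101 = 876.615.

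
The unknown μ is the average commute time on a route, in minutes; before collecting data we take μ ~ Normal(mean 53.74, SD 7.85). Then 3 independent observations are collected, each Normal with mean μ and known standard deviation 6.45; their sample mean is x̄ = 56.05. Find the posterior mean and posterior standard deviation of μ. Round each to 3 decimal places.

Prior precision 1/τ₀² = 1/7.85² = 0.0162278; data precision n/σ² = 3/6.45² = 0.0721111.
Posterior precision = 0.0162278 + 0.0721111 = 0.0883389, giving posterior SD = 1/√0.0883389 = 3.365.
Posterior mean = (0.0162278·53.74 + 0.0721111·56.05) / 0.0883389 = 55.626.

Posterior mean ≈ 55.626; posterior SD ≈ 3.365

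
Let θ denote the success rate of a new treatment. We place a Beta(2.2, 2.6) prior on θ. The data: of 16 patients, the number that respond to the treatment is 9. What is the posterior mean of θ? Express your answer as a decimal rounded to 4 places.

Posterior mean ≈ 0.5385

The binomial likelihood is conjugate to the Beta prior: with 9 successes and 7 failures, the posterior is Beta(2.2+9, 2.6+7) = Beta(11.2, 9.6).
Posterior mean = α/(α+β) = 11.2/20.8 = 0.5385.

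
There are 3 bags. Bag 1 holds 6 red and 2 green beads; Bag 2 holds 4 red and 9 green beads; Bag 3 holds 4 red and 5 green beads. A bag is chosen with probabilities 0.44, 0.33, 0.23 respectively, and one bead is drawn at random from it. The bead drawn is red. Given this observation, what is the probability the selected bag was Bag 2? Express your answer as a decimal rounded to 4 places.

P(red|Bag 1) = 0.75; P(red|Bag 2) = 0.3077; P(red|Bag 3) = 0.4444.
Prior × likelihood for each source: 0.44·0.75=0.3300, 0.33·0.3077=0.1015, 0.23·0.4444=0.1022. Summing gives P(red) = 0.53376.
P(Bag 2 | red) = 0.1015 / 0.53376 = 0.1902.

Posterior probability ≈ 0.1902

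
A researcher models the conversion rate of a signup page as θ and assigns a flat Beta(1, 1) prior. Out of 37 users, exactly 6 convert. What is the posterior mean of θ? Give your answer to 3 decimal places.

Observing 6 successes and 31 failures updates Beta(1, 1) by adding the success and failure counts to the two shape parameters: α = 1+6 = 7, β = 1+31 = 32.
Posterior mean = α/(α+β) = 7/39 = 0.179.

Posterior mean ≈ 0.179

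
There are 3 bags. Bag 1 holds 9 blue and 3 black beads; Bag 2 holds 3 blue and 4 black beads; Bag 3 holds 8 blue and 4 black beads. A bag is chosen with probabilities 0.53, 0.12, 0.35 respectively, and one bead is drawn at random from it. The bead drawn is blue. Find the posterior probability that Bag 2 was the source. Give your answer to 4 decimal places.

P(blue|Bag 1) = 0.75; P(blue|Bag 2) = 0.4286; P(blue|Bag 3) = 0.6667.
Prior × likelihood for each source: 0.53·0.75=0.3975, 0.12·0.4286=0.05143, 0.35·0.6667=0.2333. Summing gives P(blue) = 0.68226.
P(Bag 2 | blue) = 0.05143 / 0.68226 = 0.0754.

Posterior probability ≈ 0.0754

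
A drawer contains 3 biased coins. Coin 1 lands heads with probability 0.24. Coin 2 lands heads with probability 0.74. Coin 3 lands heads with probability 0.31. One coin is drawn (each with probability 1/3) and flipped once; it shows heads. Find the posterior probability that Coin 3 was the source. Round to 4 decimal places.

Tabulate prior·likelihood by source: [1] prior 0.333333, lik 0.24, product 0.08000; [2] prior 0.333333, lik 0.74, product 0.2467; [3] prior 0.333333, lik 0.31, product 0.1033.
Normalizing constant = 0.43000; the posterior for Coin 3 is its product over the sum, 0.1033/0.43000 = 0.2403.

Posterior probability ≈ 0.2403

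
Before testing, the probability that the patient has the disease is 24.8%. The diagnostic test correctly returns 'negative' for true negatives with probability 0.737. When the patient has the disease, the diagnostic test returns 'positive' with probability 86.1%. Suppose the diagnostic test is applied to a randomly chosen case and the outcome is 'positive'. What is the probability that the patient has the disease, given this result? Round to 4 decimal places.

Write H for 'the patient has the disease'. Prior odds H:¬H = 0.248/0.752 = 0.32979. For the 'positive' outcome, the likelihood ratio is 0.861/0.263 = 3.2738.
Posterior odds = 0.32979 × 3.2738 = 1.0796, so P(H|E) = 1.0796/(1+1.0796) = 0.5191.

P(H | E) ≈ 0.5191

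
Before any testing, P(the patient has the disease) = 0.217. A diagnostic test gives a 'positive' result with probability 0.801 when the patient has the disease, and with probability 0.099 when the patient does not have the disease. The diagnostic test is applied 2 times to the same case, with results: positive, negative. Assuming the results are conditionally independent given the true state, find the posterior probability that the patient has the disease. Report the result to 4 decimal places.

Let H be the event that the patient has the disease; start with P(H) = 0.217. P('positive'|H) = 0.801, P('positive'|¬H) = 0.099.
Update on result 1 ('positive'): P(H) ← 0.801·0.2170 / (0.801·0.2170 + 0.099·0.7830) = 0.17382/0.25133 = 0.6916.
Update on result 2 ('negative'): P(H) ← 0.199·0.6916 / (0.199·0.6916 + 0.901·0.3084) = 0.13762/0.41551 = 0.3312.

Posterior P(H) ≈ 0.3312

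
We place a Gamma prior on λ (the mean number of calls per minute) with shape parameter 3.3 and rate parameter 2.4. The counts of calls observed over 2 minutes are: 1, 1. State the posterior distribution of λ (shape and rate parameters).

Total count ∑xᵢ = 2 over n = 2 minutes.
Gamma is conjugate to the Poisson likelihood: posterior is Gamma(shape = 3.3+2 = 5.3, rate = 2.4+2 = 4.4).

Posterior: Gamma(shape=5.3, rate=4.4)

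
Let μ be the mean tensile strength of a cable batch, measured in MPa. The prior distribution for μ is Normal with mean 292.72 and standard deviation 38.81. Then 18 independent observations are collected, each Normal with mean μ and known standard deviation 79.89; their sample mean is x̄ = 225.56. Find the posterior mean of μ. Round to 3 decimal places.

Posterior mean ≈ 238.357

Prior precision 1/τ₀² = 1/38.81² = 0.00066392; data precision n/σ² = 18/79.89² = 0.00282025.
Posterior precision = 0.00066392 + 0.00282025 = 0.00348417.
Posterior mean = (0.00066392·292.72 + 0.00282025·225.56) / 0.00348417 = 238.357.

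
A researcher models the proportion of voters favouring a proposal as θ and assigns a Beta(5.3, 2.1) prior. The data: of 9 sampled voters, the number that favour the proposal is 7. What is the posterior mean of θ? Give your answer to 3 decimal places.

Posterior mean ≈ 0.750

Observing 7 successes and 2 failures updates Beta(5.3, 2.1) by adding the success and failure counts to the two shape parameters: α = 5.3+7 = 12.3, β = 2.1+2 = 4.1.
E[θ | data] = 12.3/(12.3+4.1) = 0.750.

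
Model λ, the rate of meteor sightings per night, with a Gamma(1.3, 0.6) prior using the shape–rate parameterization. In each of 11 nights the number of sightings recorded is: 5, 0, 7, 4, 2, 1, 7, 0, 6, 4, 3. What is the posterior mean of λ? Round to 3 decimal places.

Posterior mean ≈ 3.474

The Poisson likelihood adds the total count to the shape and the number of exposure periods to the rate. Here ∑xᵢ = 39 and n = 11, so shape 1.3→40.3 and rate 0.6→11.6.
Posterior mean = shape/rate = 40.3/11.6 = 3.474.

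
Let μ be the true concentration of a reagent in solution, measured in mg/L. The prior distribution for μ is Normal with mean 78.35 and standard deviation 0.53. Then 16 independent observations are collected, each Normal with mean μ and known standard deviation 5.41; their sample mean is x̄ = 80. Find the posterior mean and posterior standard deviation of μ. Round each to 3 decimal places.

Prior precision 1/τ₀² = 1/0.53² = 3.55999; data precision n/σ² = 16/5.41² = 0.546670.
Posterior precision = 3.55999 + 0.546670 = 4.10666, giving posterior SD = 1/√4.10666 = 0.493.
Posterior mean = (3.55999·78.35 + 0.546670·80) / 4.10666 = 78.570.

Posterior mean ≈ 78.570; posterior SD ≈ 0.493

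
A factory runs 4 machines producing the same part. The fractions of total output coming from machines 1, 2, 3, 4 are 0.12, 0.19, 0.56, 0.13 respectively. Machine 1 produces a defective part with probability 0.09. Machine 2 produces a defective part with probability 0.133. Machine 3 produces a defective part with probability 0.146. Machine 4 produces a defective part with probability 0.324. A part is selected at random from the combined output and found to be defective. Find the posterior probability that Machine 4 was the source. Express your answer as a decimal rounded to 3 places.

Tabulate prior·likelihood by source: [1] prior 0.12, lik 0.09, product 0.01080; [2] prior 0.19, lik 0.133, product 0.02527; [3] prior 0.56, lik 0.146, product 0.08176; [4] prior 0.13, lik 0.324, product 0.04212.
Normalizing constant = 0.15995; the posterior for Machine 4 is its product over the sum, 0.04212/0.15995 = 0.263.

Posterior probability ≈ 0.263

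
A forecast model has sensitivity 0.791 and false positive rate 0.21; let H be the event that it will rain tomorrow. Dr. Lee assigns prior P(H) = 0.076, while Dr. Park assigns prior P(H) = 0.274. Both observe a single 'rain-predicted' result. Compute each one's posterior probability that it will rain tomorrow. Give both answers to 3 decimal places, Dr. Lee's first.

The likelihood ratio for a 'rain-predicted' result is 0.791/0.21 = 3.7667.
Dr. Lee: prior odds 0.076/0.924 = 0.082251; posterior odds 0.30981; posterior probability 0.237.
Dr. Park: prior odds 0.274/0.726 = 0.37741; posterior odds 1.4216; posterior probability 0.587.

Dr. Lee: 0.237; Dr. Park: 0.587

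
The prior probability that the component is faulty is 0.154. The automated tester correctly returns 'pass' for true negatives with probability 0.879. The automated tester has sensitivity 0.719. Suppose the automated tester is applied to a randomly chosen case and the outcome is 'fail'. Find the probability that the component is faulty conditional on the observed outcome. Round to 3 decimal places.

P(H | E) ≈ 0.520

Let H be the event that the component is faulty. P(H) = 0.154, so P(¬H) = 0.846. With E the 'fail' result, P(E|H) = 0.719 and P(E|¬H) = 0.121.
P(E) = 0.719·0.154 + 0.121·0.846 = 0.11073 + 0.10237 = 0.21309.
By Bayes' theorem, P(H|E) = 0.11073 / 0.21309 = 0.520.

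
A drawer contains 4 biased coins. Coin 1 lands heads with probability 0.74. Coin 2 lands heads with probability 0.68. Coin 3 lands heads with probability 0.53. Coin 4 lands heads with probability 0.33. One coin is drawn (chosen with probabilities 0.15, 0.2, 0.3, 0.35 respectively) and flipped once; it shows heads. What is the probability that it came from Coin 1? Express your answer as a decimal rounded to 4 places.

P(heads|C1) = 0.74; P(heads|C2) = 0.68; P(heads|C3) = 0.53; P(heads|C4) = 0.33.
Prior × likelihood for each source: 0.15·0.74=0.1110, 0.2·0.68=0.1360, 0.3·0.53=0.1590, 0.35·0.33=0.1155. Summing gives P(heads) = 0.52150.
P(Coin 1 | heads) = 0.1110 / 0.52150 = 0.2128.

Posterior probability ≈ 0.2128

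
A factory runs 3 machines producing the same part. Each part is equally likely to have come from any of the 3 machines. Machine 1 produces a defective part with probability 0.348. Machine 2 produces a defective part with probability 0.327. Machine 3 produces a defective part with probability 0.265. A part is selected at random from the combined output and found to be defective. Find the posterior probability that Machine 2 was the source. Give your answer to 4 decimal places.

Posterior probability ≈ 0.3479

Tabulate prior·likelihood by source: [1] prior 0.333333, lik 0.348, product 0.1160; [2] prior 0.333333, lik 0.327, product 0.1090; [3] prior 0.333333, lik 0.265, product 0.08833.
Normalizing constant = 0.31333; the posterior for Machine 2 is its product over the sum, 0.1090/0.31333 = 0.3479.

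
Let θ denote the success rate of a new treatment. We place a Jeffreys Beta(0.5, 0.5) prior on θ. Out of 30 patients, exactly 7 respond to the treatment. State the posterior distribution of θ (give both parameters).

Posterior: Beta(7.5, 23.5)

Observing 7 successes and 23 failures updates Beta(0.5, 0.5) by adding the success and failure counts to the two shape parameters: α = 0.5+7 = 7.5, β = 0.5+23 = 23.5.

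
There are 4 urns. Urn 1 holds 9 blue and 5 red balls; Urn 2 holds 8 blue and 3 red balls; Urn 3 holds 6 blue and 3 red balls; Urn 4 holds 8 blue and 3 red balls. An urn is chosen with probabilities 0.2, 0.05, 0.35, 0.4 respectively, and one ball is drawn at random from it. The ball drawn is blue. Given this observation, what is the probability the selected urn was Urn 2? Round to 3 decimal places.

Posterior probability ≈ 0.053

P(blue|Urn 1) = 0.6429; P(blue|Urn 2) = 0.7273; P(blue|Urn 3) = 0.6667; P(blue|Urn 4) = 0.7273.
Prior × likelihood for each source: 0.2·0.6429=0.1286, 0.05·0.7273=0.03636, 0.35·0.6667=0.2333, 0.4·0.7273=0.2909. Summing gives P(blue) = 0.68918.
P(Urn 2 | blue) = 0.03636 / 0.68918 = 0.053.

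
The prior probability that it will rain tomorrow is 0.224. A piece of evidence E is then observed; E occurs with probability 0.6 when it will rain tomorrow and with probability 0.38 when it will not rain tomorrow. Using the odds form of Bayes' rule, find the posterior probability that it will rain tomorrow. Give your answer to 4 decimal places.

Prior odds = 0.224/(1−0.224) = 0.28866. In log-odds, ln(0.28866) = -1.2425.
Add log likelihood ratio: ln(1.5789) = 0.45676.
Posterior log-odds = -0.78575, so posterior odds = exp(-0.78575) = 0.45578. Converting, P(H|E) = 0.45578/1.4558 = 0.3131.

Posterior probability ≈ 0.3131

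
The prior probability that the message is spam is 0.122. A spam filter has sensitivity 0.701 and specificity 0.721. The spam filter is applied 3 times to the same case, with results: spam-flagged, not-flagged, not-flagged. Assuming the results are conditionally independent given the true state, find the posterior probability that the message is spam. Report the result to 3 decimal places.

With H the event that the message is spam, the joint likelihood of the observed sequence is P(data|H) = 0.701·0.299·0.299 = 0.062670 and P(data|¬H) = 0.279·0.721·0.721 = 0.14504.
Bayes: P(H|data) = 0.122·0.062670 / (0.122·0.062670 + 0.878·0.14504) = 0.0076458/0.13499 = 0.0566.

Posterior P(H) ≈ 0.057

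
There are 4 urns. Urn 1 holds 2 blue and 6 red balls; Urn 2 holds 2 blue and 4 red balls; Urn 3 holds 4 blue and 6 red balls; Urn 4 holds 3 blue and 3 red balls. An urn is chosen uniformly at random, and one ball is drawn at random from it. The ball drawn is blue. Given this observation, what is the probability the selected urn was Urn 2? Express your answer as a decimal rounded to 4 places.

Tabulate prior·likelihood by source: [1] prior 0.25, lik 0.25, product 0.06250; [2] prior 0.25, lik 0.3333, product 0.08333; [3] prior 0.25, lik 0.4, product 0.1000; [4] prior 0.25, lik 0.5, product 0.1250.
Normalizing constant = 0.37083; the posterior for Urn 2 is its product over the sum, 0.08333/0.37083 = 0.2247.

Posterior probability ≈ 0.2247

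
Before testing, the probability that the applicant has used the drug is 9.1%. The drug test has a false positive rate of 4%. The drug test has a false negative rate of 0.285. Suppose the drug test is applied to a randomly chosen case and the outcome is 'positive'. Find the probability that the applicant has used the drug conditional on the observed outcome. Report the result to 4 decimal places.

Write H for 'the applicant has used the drug'. Prior odds H:¬H = 0.091/0.909 = 0.10011. For the 'positive' outcome, the likelihood ratio is 0.715/0.04 = 17.875.
Posterior odds = 0.10011 × 17.875 = 1.7895, so P(H|E) = 1.7895/(1+1.7895) = 0.6415.

P(H | E) ≈ 0.6415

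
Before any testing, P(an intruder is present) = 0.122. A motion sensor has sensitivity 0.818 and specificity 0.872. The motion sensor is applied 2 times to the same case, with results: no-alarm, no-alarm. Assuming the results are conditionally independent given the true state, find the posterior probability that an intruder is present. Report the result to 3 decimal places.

Posterior P(H) ≈ 0.006

With H the event that an intruder is present, the joint likelihood of the observed sequence is P(data|H) = 0.182·0.182 = 0.033124 and P(data|¬H) = 0.872·0.872 = 0.76038.
Bayes: P(H|data) = 0.122·0.033124 / (0.122·0.033124 + 0.878·0.76038) = 0.0040411/0.67166 = 0.0060.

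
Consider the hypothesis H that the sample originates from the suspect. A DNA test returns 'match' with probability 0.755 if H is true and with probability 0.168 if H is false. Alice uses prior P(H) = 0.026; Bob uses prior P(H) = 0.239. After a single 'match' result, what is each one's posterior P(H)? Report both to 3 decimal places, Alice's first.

The likelihood ratio for a 'match' result is 0.755/0.168 = 4.4940.
Alice: prior odds 0.026/0.974 = 0.026694; posterior odds 0.11996; posterior probability 0.107.
Bob: prior odds 0.239/0.761 = 0.31406; posterior odds 1.4114; posterior probability 0.585.

Alice: 0.107; Bob: 0.585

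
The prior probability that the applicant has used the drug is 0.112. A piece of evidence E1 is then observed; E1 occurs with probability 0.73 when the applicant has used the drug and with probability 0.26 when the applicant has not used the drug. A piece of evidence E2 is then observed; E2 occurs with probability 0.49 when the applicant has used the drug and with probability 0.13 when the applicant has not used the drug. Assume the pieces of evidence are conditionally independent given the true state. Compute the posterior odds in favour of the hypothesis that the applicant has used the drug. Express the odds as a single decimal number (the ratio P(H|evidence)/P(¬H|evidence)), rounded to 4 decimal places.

Posterior odds ≈ 1.3348

Prior odds = 0.112/(1−0.112) = 0.12613. In log-odds, ln(0.12613) = -2.0705.
Add log likelihood ratios: ln(2.8077) + ln(3.7692) = 2.3592.
Posterior log-odds = 0.28876, so posterior odds = exp(0.28876) = 1.3348.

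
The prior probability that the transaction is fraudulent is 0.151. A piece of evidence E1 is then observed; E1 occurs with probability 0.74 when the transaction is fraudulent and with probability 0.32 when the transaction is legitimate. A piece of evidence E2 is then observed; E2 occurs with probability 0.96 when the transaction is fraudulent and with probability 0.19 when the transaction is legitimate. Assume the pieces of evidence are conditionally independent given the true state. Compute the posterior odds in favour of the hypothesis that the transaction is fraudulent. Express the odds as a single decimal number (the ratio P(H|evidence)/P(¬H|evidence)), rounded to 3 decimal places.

Posterior odds ≈ 2.078

Prior odds = 0.151/(1−0.151) = 0.17786. In log-odds, ln(0.17786) = -1.7268.
Add log likelihood ratios: ln(2.3125) + ln(5.0526) = 2.4582.
Posterior log-odds = 0.73146, so posterior odds = exp(0.73146) = 2.0781.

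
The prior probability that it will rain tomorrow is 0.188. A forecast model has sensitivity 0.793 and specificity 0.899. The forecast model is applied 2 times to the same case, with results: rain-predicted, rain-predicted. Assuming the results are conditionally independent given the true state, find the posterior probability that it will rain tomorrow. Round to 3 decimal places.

Posterior P(H) ≈ 0.935

Let H be the event that it will rain tomorrow; start with P(H) = 0.188. P('rain-predicted'|H) = 0.793, P('rain-predicted'|¬H) = 0.101.
Update on result 1 ('rain-predicted'): P(H) ← 0.793·0.1880 / (0.793·0.1880 + 0.101·0.8120) = 0.14908/0.23110 = 0.6451.
Update on result 2 ('rain-predicted'): P(H) ← 0.793·0.6451 / (0.793·0.6451 + 0.101·0.3549) = 0.51158/0.54742 = 0.9345.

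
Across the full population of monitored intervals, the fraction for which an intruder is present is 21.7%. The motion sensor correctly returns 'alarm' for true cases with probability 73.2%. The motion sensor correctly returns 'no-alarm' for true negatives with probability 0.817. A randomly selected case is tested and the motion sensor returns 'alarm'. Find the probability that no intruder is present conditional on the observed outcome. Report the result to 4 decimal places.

Write H for 'an intruder is present'. Prior odds H:¬H = 0.217/0.783 = 0.27714. For the 'alarm' outcome, the likelihood ratio is 0.732/0.183 = 4.0000.
Posterior odds = 0.27714 × 4.0000 = 1.1086, so P(H|E) = 1.1086/(1+1.1086) = 0.5257. Then P(¬H|E) = 1 − 0.5257 = 0.4743.

P(¬H | E) ≈ 0.4743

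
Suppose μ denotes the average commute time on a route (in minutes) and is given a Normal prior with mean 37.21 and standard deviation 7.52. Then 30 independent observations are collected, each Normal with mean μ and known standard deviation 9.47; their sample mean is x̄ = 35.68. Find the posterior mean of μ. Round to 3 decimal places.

Posterior mean ≈ 35.757

With known σ, the Normal prior is conjugate. Weight on the data is w = (n/σ²)/(n/σ² + 1/τ₀²) = 0.334519/(0.334519+0.0176833) = 0.94979.
Posterior mean = w·x̄ + (1−w)·μ₀ = 0.94979·35.68 + 0.050208·37.21 = 35.757.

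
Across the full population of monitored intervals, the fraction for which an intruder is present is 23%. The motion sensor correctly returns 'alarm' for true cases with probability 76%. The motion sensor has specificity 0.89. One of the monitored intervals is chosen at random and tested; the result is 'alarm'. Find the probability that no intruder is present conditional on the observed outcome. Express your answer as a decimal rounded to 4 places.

Write H for 'an intruder is present'. Prior odds H:¬H = 0.23/0.77 = 0.29870. For the 'alarm' outcome, the likelihood ratio is 0.76/0.11 = 6.9091.
Posterior odds = 0.29870 × 6.9091 = 2.0638, so P(H|E) = 2.0638/(1+2.0638) = 0.6736. Then P(¬H|E) = 1 − 0.6736 = 0.3264.

P(¬H | E) ≈ 0.3264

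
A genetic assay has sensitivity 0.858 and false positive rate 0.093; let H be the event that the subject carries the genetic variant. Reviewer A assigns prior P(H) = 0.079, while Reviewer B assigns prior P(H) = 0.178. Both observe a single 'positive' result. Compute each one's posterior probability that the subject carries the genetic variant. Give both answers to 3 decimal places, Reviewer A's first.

The likelihood ratio for a 'positive' result is 0.858/0.093 = 9.2258.
Reviewer A: prior odds 0.079/0.921 = 0.085776; posterior odds 0.79136; posterior probability 0.442.
Reviewer B: prior odds 0.178/0.822 = 0.21655; posterior odds 1.9978; posterior probability 0.666.

Reviewer A: 0.442; Reviewer B: 0.666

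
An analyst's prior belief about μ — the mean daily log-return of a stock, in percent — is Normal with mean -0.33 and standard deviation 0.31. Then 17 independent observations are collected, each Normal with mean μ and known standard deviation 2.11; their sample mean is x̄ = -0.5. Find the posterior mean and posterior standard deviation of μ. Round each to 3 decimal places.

Posterior mean ≈ -0.376; posterior SD ≈ 0.265

With known σ, the Normal prior is conjugate. Weight on the data is w = (n/σ²)/(n/σ² + 1/τ₀²) = 3.81842/(3.81842+10.4058) = 0.26844.
Posterior mean = w·x̄ + (1−w)·μ₀ = 0.26844·-0.5 + 0.73156·-0.33 = -0.376. Posterior variance = 1/(3.81842+10.4058) = 0.0703025, so SD = 0.265.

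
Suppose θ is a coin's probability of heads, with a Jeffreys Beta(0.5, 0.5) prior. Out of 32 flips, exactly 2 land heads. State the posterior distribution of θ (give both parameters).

Observing 2 successes and 30 failures updates Beta(0.5, 0.5) by adding the success and failure counts to the two shape parameters: α = 0.5+2 = 2.5, β = 0.5+30 = 30.5.

Posterior: Beta(2.5, 30.5)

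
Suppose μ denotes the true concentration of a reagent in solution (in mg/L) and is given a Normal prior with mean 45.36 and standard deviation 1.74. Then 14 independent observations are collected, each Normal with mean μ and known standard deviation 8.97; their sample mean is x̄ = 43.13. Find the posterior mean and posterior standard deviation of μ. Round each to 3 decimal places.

Posterior mean ≈ 44.591; posterior SD ≈ 1.408

With known σ, the Normal prior is conjugate. Weight on the data is w = (n/σ²)/(n/σ² + 1/τ₀²) = 0.173998/(0.173998+0.330295) = 0.34503.
Posterior mean = w·x̄ + (1−w)·μ₀ = 0.34503·43.13 + 0.65497·45.36 = 44.591. Posterior variance = 1/(0.173998+0.330295) = 1.98298, so SD = 1.408.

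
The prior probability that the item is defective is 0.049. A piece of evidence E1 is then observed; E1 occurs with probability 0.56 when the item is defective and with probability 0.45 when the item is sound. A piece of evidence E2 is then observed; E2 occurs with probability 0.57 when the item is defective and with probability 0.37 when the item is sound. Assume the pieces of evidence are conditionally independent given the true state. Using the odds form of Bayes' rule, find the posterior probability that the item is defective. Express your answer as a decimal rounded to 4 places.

Prior odds = 0.049/(1−0.049) = 0.051525. In log-odds, ln(0.051525) = -2.9657.
Add log likelihood ratios: ln(1.2444) + ln(1.5405) = 0.65082.
Posterior log-odds = -2.3149, so posterior odds = exp(-2.3149) = 0.098779. Converting, P(H|E) = 0.098779/1.0988 = 0.0899.

Posterior probability ≈ 0.0899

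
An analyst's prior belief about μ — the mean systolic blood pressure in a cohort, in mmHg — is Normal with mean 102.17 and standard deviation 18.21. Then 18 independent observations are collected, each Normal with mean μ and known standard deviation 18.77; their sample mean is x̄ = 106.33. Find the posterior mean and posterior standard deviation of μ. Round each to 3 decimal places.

Prior precision 1/τ₀² = 1/18.21² = 0.00301564; data precision n/σ² = 18/18.77² = 0.0510909.
Posterior precision = 0.00301564 + 0.0510909 = 0.0541066, giving posterior SD = 1/√0.0541066 = 4.299.
Posterior mean = (0.00301564·102.17 + 0.0510909·106.33) / 0.0541066 = 106.098.

Posterior mean ≈ 106.098; posterior SD ≈ 4.299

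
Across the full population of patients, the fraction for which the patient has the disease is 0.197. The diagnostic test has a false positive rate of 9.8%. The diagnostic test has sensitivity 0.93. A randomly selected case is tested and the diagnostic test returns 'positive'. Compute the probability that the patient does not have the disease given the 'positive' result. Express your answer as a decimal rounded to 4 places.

Write H for 'the patient has the disease'. Prior odds H:¬H = 0.197/0.803 = 0.24533. For the 'positive' outcome, the likelihood ratio is 0.93/0.098 = 9.4898.
Posterior odds = 0.24533 × 9.4898 = 2.3281, so P(H|E) = 2.3281/(1+2.3281) = 0.6995. Then P(¬H|E) = 1 − 0.6995 = 0.3005.

P(¬H | E) ≈ 0.3005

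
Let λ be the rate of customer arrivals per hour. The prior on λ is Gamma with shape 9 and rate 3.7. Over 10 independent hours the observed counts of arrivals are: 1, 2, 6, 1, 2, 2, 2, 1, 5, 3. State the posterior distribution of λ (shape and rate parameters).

Posterior: Gamma(shape=34, rate=13.7)

The Poisson likelihood adds the total count to the shape and the number of exposure periods to the rate. Here ∑xᵢ = 25 and n = 10, so shape 9→34 and rate 3.7→13.7.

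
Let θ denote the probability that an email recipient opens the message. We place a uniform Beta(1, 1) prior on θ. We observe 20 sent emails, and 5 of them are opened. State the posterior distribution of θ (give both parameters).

The binomial likelihood is conjugate to the Beta prior: with 5 successes and 15 failures, the posterior is Beta(1+5, 1+15) = Beta(6, 16).

Posterior: Beta(6, 16)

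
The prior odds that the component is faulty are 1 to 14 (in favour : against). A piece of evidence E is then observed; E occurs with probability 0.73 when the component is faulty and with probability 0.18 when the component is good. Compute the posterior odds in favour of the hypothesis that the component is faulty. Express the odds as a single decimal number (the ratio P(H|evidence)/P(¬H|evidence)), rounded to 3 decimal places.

Prior odds = 1/14 = 0.071429. In log-odds, ln(0.071429) = -2.6391.
Add log likelihood ratio: ln(4.0556) = 1.4001.
Posterior log-odds = -1.2390, so posterior odds = exp(-1.2390) = 0.28968.

Posterior odds ≈ 0.290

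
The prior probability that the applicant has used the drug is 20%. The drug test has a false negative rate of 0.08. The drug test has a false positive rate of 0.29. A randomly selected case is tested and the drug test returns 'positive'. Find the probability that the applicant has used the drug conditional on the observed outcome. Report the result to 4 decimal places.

Write H for 'the applicant has used the drug'. Prior odds H:¬H = 0.2/0.8 = 0.25000. For the 'positive' outcome, the likelihood ratio is 0.92/0.29 = 3.1724.
Posterior odds = 0.25000 × 3.1724 = 0.79310, so P(H|E) = 0.79310/(1+0.79310) = 0.4423.

P(H | E) ≈ 0.4423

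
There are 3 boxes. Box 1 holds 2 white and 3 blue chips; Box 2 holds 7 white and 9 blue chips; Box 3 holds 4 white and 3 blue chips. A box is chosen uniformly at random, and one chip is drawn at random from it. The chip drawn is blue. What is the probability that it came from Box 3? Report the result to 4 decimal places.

Posterior probability ≈ 0.2694

Tabulate prior·likelihood by source: [1] prior 0.333333, lik 0.6, product 0.2000; [2] prior 0.333333, lik 0.5625, product 0.1875; [3] prior 0.333333, lik 0.4286, product 0.1429.
Normalizing constant = 0.53036; the posterior for Box 3 is its product over the sum, 0.1429/0.53036 = 0.2694.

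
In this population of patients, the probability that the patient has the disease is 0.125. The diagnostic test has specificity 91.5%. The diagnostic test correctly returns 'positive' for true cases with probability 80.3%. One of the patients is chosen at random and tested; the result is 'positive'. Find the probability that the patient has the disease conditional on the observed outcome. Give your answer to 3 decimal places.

Let H be the event that the patient has the disease. P(H) = 0.125, so P(¬H) = 0.875. With E the 'positive' result, P(E|H) = 0.803 and P(E|¬H) = 0.085.
P(E) = 0.803·0.125 + 0.085·0.875 = 0.10038 + 0.074375 = 0.17475.
By Bayes' theorem, P(H|E) = 0.10038 / 0.17475 = 0.574.

P(H | E) ≈ 0.574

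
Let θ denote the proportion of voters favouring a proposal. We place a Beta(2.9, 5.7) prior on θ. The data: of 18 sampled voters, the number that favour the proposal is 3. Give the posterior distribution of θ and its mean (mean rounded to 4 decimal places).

Posterior: Beta(5.9, 20.7); mean ≈ 0.2218

The binomial likelihood is conjugate to the Beta prior: with 3 successes and 15 failures, the posterior is Beta(2.9+3, 5.7+15) = Beta(5.9, 20.7).
Posterior mean = α/(α+β) = 5.9/26.6 = 0.2218.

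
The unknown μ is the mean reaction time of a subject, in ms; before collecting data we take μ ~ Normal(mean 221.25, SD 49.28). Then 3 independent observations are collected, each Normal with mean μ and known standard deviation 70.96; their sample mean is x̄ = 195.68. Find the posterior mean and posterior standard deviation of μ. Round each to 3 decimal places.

With known σ, the Normal prior is conjugate. Weight on the data is w = (n/σ²)/(n/σ² + 1/τ₀²) = 0.00059579/(0.00059579+0.00041177) = 0.59132.
Posterior mean = w·x̄ + (1−w)·μ₀ = 0.59132·195.68 + 0.40868·221.25 = 206.130. Posterior variance = 1/(0.00059579+0.00041177) = 992.492, so SD = 31.504.

Posterior mean ≈ 206.130; posterior SD ≈ 31.504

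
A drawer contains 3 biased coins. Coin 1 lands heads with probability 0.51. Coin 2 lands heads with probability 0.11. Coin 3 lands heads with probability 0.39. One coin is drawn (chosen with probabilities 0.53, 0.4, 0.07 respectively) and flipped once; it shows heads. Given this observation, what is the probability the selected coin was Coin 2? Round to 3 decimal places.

Posterior probability ≈ 0.129

Tabulate prior·likelihood by source: [1] prior 0.53, lik 0.51, product 0.2703; [2] prior 0.4, lik 0.11, product 0.04400; [3] prior 0.07, lik 0.39, product 0.02730.
Normalizing constant = 0.34160; the posterior for Coin 2 is its product over the sum, 0.04400/0.34160 = 0.129.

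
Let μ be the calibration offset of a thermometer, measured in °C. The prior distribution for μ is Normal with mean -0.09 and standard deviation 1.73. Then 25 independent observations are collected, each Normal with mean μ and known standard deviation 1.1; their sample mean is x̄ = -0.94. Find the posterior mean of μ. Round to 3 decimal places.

With known σ, the Normal prior is conjugate. Weight on the data is w = (n/σ²)/(n/σ² + 1/τ₀²) = 20.6612/(20.6612+0.334124) = 0.98409.
Posterior mean = w·x̄ + (1−w)·μ₀ = 0.98409·-0.94 + 0.015914·-0.09 = -0.926.

Posterior mean ≈ -0.926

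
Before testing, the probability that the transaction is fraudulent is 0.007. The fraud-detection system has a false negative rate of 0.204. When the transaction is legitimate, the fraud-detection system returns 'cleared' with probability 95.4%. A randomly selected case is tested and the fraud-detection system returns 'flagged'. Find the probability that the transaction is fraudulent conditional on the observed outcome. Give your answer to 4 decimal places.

P(H | E) ≈ 0.1087

Let H be the event that the transaction is fraudulent. P(H) = 0.007, so P(¬H) = 0.993. With E the 'flagged' result, P(E|H) = 0.796 and P(E|¬H) = 0.046.
P(E) = 0.796·0.007 + 0.046·0.993 = 0.0055720 + 0.045678 = 0.051250.
By Bayes' theorem, P(H|E) = 0.0055720 / 0.051250 = 0.1087.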